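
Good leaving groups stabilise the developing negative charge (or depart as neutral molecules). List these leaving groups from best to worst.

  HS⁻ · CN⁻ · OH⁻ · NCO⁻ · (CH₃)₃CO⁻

NCO⁻ > HS⁻ > CN⁻ > OH⁻ > (CH₃)₃CO⁻

Leaving-group ability tracks the stability of the departed species; conjugate-acid pKₐ is the usual yardstick (lower pKₐ → better LG).
NCO⁻: pKₐ(HOCN) ≈ 3.5
HS⁻: pKₐ(H₂S) ≈ 7
CN⁻: pKₐ(HCN) ≈ 9.2
OH⁻: pKₐ(H₂O) ≈ 15.7
(CH₃)₃CO⁻: pKₐ(t-BuOH) ≈ 18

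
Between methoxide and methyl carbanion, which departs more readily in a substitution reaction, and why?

methoxide is the better leaving group.
pKₐ(CH₃OH) ≈ 15.5 versus pKₐ(CH₄) ≈ 48: methoxide is the much weaker base.
Strong base; alkoxides do not leave unassisted.

methoxide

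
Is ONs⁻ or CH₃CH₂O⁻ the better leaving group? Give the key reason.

ONs⁻

ONs⁻ is the better leaving group.
pKₐ(p-O₂NC₆H₄SO₃H) ≈ -3.5 versus pKₐ(CH₃CH₂OH) ≈ 16: ONs⁻ is the much weaker base.
P-nitro group further stabilises the sulfonate.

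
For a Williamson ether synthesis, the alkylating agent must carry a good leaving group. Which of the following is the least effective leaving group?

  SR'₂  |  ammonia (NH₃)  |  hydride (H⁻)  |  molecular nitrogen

hydride (H⁻)

molecular nitrogen: no meaningful conjugate acid; N₂ departs as an exceptionally stable neutral molecule
SR'₂: pKₐ(R'₂SH⁺) ≈ -7
ammonia (NH₃): pKₐ(NH₄⁺) ≈ 9.2
hydride (H⁻): pKₐ(H₂) ≈ 36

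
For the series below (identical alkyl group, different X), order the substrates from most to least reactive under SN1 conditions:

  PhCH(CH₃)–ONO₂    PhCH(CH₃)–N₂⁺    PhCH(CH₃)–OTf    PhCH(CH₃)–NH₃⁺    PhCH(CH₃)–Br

With the same alkyl group throughout, only the leaving group differentiates the rates.
Rank by basicity of the departing species: weakest base leaves most easily.
PhCH(CH₃)–N₂⁺ loses N₂: no meaningful conjugate acid; N₂ departs as an exceptionally stable neutral molecule
PhCH(CH₃)–OTf loses OTf⁻: pKₐ(CF₃SO₃H (triflic acid)) ≈ -14
PhCH(CH₃)–Br loses Br⁻: pKₐ(HBr) ≈ -9
PhCH(CH₃)–ONO₂ loses NO₃⁻: pKₐ(HNO₃) ≈ -1.3
PhCH(CH₃)–NH₃⁺ loses NH₃: pKₐ(NH₄⁺) ≈ 9.2

PhCH(CH₃)–N₂⁺ > PhCH(CH₃)–OTf > PhCH(CH₃)–Br > PhCH(CH₃)–ONO₂ > PhCH(CH₃)–NH₃⁺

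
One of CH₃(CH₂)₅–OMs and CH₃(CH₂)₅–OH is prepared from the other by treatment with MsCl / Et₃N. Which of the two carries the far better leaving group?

CH₃(CH₂)₅–OMs

From CH₃(CH₂)₅–OH the departing group would be OH⁻ (pKₐ(H₂O) ≈ 15.7). Strong base; essentially never leaves without prior activation.
From CH₃(CH₂)₅–OMs the leaving group is OMs⁻ (pKₐ(CH₃SO₃H (MsOH)) ≈ -1.9). Resonance-delocalised alkanesulfonate.
Treatment with MsCl / Et₃N works by converting the hydroxyl into a mesylate, making CH₃(CH₂)₅–OMs enormously more reactive.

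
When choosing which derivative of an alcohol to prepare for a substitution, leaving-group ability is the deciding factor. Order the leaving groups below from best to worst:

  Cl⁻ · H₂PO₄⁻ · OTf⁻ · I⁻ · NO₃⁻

A good leaving group is a weak base: the lower the pKₐ of its conjugate acid, the more readily it departs.
OTf⁻: pKₐ(CF₃SO₃H (triflic acid)) ≈ -14 — charge spread over three oxygens and a CF₃ group; the premier leaving group in synthesis
I⁻: pKₐ(HI) ≈ -10 — large, highly polarisable; very weak base
Cl⁻: pKₐ(HCl) ≈ -7 — moderately weak base
NO₃⁻: pKₐ(HNO₃) ≈ -1.3 — resonance-delocalised over three oxygens
H₂PO₄⁻: pKₐ(H₃PO₄) ≈ 2.1 — moderate base; biological leaving group after further activation

OTf⁻ > I⁻ > Cl⁻ > NO₃⁻ > H₂PO₄⁻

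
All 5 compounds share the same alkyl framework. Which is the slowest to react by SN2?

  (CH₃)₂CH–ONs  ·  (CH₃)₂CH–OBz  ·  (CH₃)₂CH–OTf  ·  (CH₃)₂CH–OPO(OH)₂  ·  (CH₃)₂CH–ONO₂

With the same alkyl group throughout, only the leaving group differentiates the rates.
The more stable X⁻ (or X) is on its own — i.e. the weaker a base it is — the better a leaving group it makes.
(CH₃)₂CH–OTf loses OTf⁻: pKₐ(CF₃SO₃H (triflic acid)) ≈ -14
(CH₃)₂CH–ONs loses ONs⁻: pKₐ(p-O₂NC₆H₄SO₃H) ≈ -3.5
(CH₃)₂CH–ONO₂ loses NO₃⁻: pKₐ(HNO₃) ≈ -1.3
(CH₃)₂CH–OPO(OH)₂ loses H₂PO₄⁻: pKₐ(H₃PO₄) ≈ 2.1
(CH₃)₂CH–OBz loses PhCOO⁻: pKₐ(C₆H₅COOH) ≈ 4.2

(CH₃)₂CH–OBz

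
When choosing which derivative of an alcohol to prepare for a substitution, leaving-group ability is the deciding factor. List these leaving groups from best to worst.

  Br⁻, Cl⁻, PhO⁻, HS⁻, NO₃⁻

Br⁻ > Cl⁻ > NO₃⁻ > HS⁻ > PhO⁻

Br⁻: pKₐ(HBr) ≈ -9 — weak base; good leaving group
Cl⁻: pKₐ(HCl) ≈ -7
NO₃⁻: pKₐ(HNO₃) ≈ -1.3 — resonance-delocalised over three oxygens
HS⁻: pKₐ(H₂S) ≈ 7
PhO⁻: pKₐ(C₆H₅OH (phenol)) ≈ 10 — resonance into the ring helps, but still a poor LG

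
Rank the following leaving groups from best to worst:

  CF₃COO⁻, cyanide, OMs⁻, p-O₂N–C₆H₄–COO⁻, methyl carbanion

OMs⁻ > CF₃COO⁻ > p-O₂N–C₆H₄–COO⁻ > cyanide > methyl carbanion

Leaving-group ability tracks the stability of the departed species; conjugate-acid pKₐ is the usual yardstick (lower pKₐ → better LG).
OMs⁻: pKₐ(CH₃SO₃H (MsOH)) ≈ -1.9
CF₃COO⁻: pKₐ(CF₃COOH) ≈ 0.2
p-O₂N–C₆H₄–COO⁻: pKₐ(p-nitrobenzoic acid) ≈ 3.4
cyanide: pKₐ(HCN) ≈ 9.2
methyl carbanion: pKₐ(CH₄) ≈ 48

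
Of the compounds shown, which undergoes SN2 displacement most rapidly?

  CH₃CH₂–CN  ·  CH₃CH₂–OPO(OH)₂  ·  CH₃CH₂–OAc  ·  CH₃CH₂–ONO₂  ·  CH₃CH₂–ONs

CH₃CH₂–ONs

The skeletons are identical, so relative rate is governed entirely by leaving-group ability.
Rank by basicity of the departing species: weakest base leaves most easily.
CH₃CH₂–ONs loses ONs⁻: pKₐ(p-O₂NC₆H₄SO₃H) ≈ -3.5
CH₃CH₂–ONO₂ loses NO₃⁻: pKₐ(HNO₃) ≈ -1.3
CH₃CH₂–OPO(OH)₂ loses H₂PO₄⁻: pKₐ(H₃PO₄) ≈ 2.1
CH₃CH₂–OAc loses AcO⁻: pKₐ(CH₃COOH) ≈ 4.8
CH₃CH₂–CN loses CN⁻: pKₐ(HCN) ≈ 9.2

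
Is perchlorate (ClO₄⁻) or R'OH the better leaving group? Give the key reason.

perchlorate (ClO₄⁻)

perchlorate (ClO₄⁻) is the better leaving group.
pKₐ(HClO₄) ≈ -10 versus pKₐ(R'OH₂⁺) ≈ -2.4: perchlorate (ClO₄⁻) is the much weaker base.
Extremely weak base; rarely used for safety reasons.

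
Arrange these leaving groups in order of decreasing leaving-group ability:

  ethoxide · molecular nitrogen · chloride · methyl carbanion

The more stable X⁻ (or X) is on its own — i.e. the weaker a base it is — the better a leaving group it makes.
molecular nitrogen: no meaningful conjugate acid; N₂ departs as an exceptionally stable neutral molecule
chloride: pKₐ(HCl) ≈ -7
ethoxide: pKₐ(CH₃CH₂OH) ≈ 16
methyl carbanion: pKₐ(CH₄) ≈ 48 — unstabilised carbanion; the worst conceivable leaving group

molecular nitrogen > chloride > ethoxide > methyl carbanion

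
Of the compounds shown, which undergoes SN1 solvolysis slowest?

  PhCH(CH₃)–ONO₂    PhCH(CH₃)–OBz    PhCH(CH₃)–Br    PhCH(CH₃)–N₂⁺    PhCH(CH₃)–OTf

With the same alkyl group throughout, only the leaving group differentiates the rates.
Rank by basicity of the departing species: weakest base leaves most easily.
PhCH(CH₃)–N₂⁺ loses N₂: no meaningful conjugate acid; N₂ departs as an exceptionally stable neutral molecule
PhCH(CH₃)–OTf loses OTf⁻: pKₐ(CF₃SO₃H (triflic acid)) ≈ -14
PhCH(CH₃)–Br loses Br⁻: pKₐ(HBr) ≈ -9
PhCH(CH₃)–ONO₂ loses NO₃⁻: pKₐ(HNO₃) ≈ -1.3
PhCH(CH₃)–OBz loses PhCOO⁻: pKₐ(C₆H₅COOH) ≈ 4.2

PhCH(CH₃)–OBz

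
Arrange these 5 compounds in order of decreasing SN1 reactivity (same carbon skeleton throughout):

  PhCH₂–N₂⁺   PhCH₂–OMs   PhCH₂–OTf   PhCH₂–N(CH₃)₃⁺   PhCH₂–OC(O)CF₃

PhCH₂–N₂⁺ > PhCH₂–OTf > PhCH₂–OMs > PhCH₂–OC(O)CF₃ > PhCH₂–N(CH₃)₃⁺

With the same alkyl group throughout, only the leaving group differentiates the rates.
Leaving-group ability tracks the stability of the departed species; conjugate-acid pKₐ is the usual yardstick (lower pKₐ → better LG).
PhCH₂–N₂⁺ loses N₂: no meaningful conjugate acid; N₂ departs as an exceptionally stable neutral molecule
PhCH₂–OTf loses OTf⁻: pKₐ(CF₃SO₃H (triflic acid)) ≈ -14
PhCH₂–OMs loses OMs⁻: pKₐ(CH₃SO₃H (MsOH)) ≈ -1.9
PhCH₂–OC(O)CF₃ loses CF₃COO⁻: pKₐ(CF₃COOH) ≈ 0.2
PhCH₂–N(CH₃)₃⁺ loses NR'₃: pKₐ(R'₃NH⁺) ≈ 10.7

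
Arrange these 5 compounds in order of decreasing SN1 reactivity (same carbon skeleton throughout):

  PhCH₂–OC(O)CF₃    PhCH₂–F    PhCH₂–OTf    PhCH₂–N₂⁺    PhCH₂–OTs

PhCH₂–N₂⁺ > PhCH₂–OTf > PhCH₂–OTs > PhCH₂–OC(O)CF₃ > PhCH₂–F

The skeletons are identical, so relative rate is governed entirely by leaving-group ability.
The more stable X⁻ (or X) is on its own — i.e. the weaker a base it is — the better a leaving group it makes.
PhCH₂–N₂⁺ loses N₂: no meaningful conjugate acid; N₂ departs as an exceptionally stable neutral molecule
PhCH₂–OTf loses OTf⁻: pKₐ(CF₃SO₃H (triflic acid)) ≈ -14
PhCH₂–OTs loses OTs⁻: pKₐ(p-CH₃C₆H₄SO₃H (TsOH)) ≈ -2.8
PhCH₂–OC(O)CF₃ loses CF₃COO⁻: pKₐ(CF₃COOH) ≈ 0.2
PhCH₂–F loses F⁻: pKₐ(HF) ≈ 3.2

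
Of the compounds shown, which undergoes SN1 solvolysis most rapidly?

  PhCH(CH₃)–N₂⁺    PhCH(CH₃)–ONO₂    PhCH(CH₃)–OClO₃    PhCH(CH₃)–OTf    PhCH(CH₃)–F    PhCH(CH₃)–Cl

The skeletons are identical, so relative rate is governed entirely by leaving-group ability.
A good leaving group is a weak base: the lower the pKₐ of its conjugate acid, the more readily it departs.
PhCH(CH₃)–N₂⁺ loses N₂: no meaningful conjugate acid; N₂ departs as an exceptionally stable neutral molecule
PhCH(CH₃)–OTf loses OTf⁻: pKₐ(CF₃SO₃H (triflic acid)) ≈ -14
PhCH(CH₃)–OClO₃ loses ClO₄⁻: pKₐ(HClO₄) ≈ -10
PhCH(CH₃)–Cl loses Cl⁻: pKₐ(HCl) ≈ -7
PhCH(CH₃)–ONO₂ loses NO₃⁻: pKₐ(HNO₃) ≈ -1.3
PhCH(CH₃)–F loses F⁻: pKₐ(HF) ≈ 3.2

PhCH(CH₃)–N₂⁺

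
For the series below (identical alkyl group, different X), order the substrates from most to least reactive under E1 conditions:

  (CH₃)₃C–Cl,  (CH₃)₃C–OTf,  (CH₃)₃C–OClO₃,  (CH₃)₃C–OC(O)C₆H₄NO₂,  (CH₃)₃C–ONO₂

(CH₃)₃C–OTf > (CH₃)₃C–OClO₃ > (CH₃)₃C–Cl > (CH₃)₃C–ONO₂ > (CH₃)₃C–OC(O)C₆H₄NO₂

The skeletons are identical, so relative rate is governed entirely by leaving-group ability.
Leaving-group ability tracks the stability of the departed species; conjugate-acid pKₐ is the usual yardstick (lower pKₐ → better LG).
(CH₃)₃C–OTf loses OTf⁻: pKₐ(CF₃SO₃H (triflic acid)) ≈ -14
(CH₃)₃C–OClO₃ loses ClO₄⁻: pKₐ(HClO₄) ≈ -10
(CH₃)₃C–Cl loses Cl⁻: pKₐ(HCl) ≈ -7
(CH₃)₃C–ONO₂ loses NO₃⁻: pKₐ(HNO₃) ≈ -1.3
(CH₃)₃C–OC(O)C₆H₄NO₂ loses p-O₂N–C₆H₄–COO⁻: pKₐ(p-nitrobenzoic acid) ≈ 3.4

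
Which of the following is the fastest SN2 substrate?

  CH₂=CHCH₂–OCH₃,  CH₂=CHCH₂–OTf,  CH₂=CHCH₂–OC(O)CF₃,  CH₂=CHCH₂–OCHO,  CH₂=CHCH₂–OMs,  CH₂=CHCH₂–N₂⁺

CH₂=CHCH₂–N₂⁺

Identical carbon frameworks mean the comparison reduces to leaving-group quality.
Leaving-group ability tracks the stability of the departed species; conjugate-acid pKₐ is the usual yardstick (lower pKₐ → better LG).
CH₂=CHCH₂–N₂⁺ loses N₂: no meaningful conjugate acid; N₂ departs as an exceptionally stable neutral molecule
CH₂=CHCH₂–OTf loses OTf⁻: pKₐ(CF₃SO₃H (triflic acid)) ≈ -14
CH₂=CHCH₂–OMs loses OMs⁻: pKₐ(CH₃SO₃H (MsOH)) ≈ -1.9
CH₂=CHCH₂–OC(O)CF₃ loses CF₃COO⁻: pKₐ(CF₃COOH) ≈ 0.2
CH₂=CHCH₂–OCHO loses HCOO⁻: pKₐ(HCOOH) ≈ 3.8
CH₂=CHCH₂–OCH₃ loses CH₃O⁻: pKₐ(CH₃OH) ≈ 15.5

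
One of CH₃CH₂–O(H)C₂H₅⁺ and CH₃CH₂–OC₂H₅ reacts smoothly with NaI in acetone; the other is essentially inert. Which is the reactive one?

CH₃CH₂–O(H)C₂H₅⁺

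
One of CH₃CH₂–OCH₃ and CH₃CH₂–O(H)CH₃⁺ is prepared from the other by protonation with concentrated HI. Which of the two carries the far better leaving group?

From CH₃CH₂–OCH₃ the departing group would be CH₃O⁻ (pKₐ(CH₃OH) ≈ 15.5). Strong base; alkoxides do not leave unassisted.
From CH₃CH₂–O(H)CH₃⁺ the leaving group is R'OH (pKₐ(R'OH₂⁺) ≈ -2.4). Neutral; leaves from a protonated ether (an oxonium ion, R–O(H)R'⁺).
Protonation with concentrated HI works by allowing neutral methanol, rather than methoxide, to depart, making CH₃CH₂–O(H)CH₃⁺ enormously more reactive.

CH₃CH₂–O(H)CH₃⁺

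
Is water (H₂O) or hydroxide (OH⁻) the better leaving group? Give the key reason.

water (H₂O) is the better leaving group.
pKₐ(H₃O⁺) ≈ -1.7 versus pKₐ(H₂O) ≈ 15.7: water (H₂O) is the much weaker base.
Neutral; leaves from a protonated alcohol (R–OH₂⁺).

water (H₂O)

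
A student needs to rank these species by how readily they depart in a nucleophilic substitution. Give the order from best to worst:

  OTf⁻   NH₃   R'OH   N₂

N₂: no meaningful conjugate acid; N₂ departs as an exceptionally stable neutral molecule
OTf⁻: pKₐ(CF₃SO₃H (triflic acid)) ≈ -14
R'OH: pKₐ(R'OH₂⁺) ≈ -2.4 — neutral; leaves from a protonated ether (an oxonium ion, R–O(H)R'⁺)
NH₃: pKₐ(NH₄⁺) ≈ 9.2

N₂ > OTf⁻ > R'OH > NH₃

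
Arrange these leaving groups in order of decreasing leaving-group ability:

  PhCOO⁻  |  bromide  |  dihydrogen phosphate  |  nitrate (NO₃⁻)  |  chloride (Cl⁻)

bromide > chloride (Cl⁻) > nitrate (NO₃⁻) > dihydrogen phosphate > PhCOO⁻

bromide: pKₐ(HBr) ≈ -9 — weak base; good leaving group
chloride (Cl⁻): pKₐ(HCl) ≈ -7
nitrate (NO₃⁻): pKₐ(HNO₃) ≈ -1.3
dihydrogen phosphate: pKₐ(H₃PO₄) ≈ 2.1 — moderate base; biological leaving group after further activation
PhCOO⁻: pKₐ(C₆H₅COOH) ≈ 4.2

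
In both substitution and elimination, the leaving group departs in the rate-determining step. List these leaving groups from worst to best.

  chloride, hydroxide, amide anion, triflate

Leaving-group ability tracks the stability of the departed species; conjugate-acid pKₐ is the usual yardstick (lower pKₐ → better LG).
triflate: pKₐ(CF₃SO₃H (triflic acid)) ≈ -14
chloride: pKₐ(HCl) ≈ -7
hydroxide: pKₐ(H₂O) ≈ 15.7
amide anion: pKₐ(NH₃) ≈ 38
The question asks for worst first, so the sequence is read in increasing leaving-group ability.

amide anion < hydroxide < chloride < triflate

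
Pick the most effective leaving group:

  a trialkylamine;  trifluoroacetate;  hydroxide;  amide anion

trifluoroacetate: pKₐ(CF₃COOH) ≈ 0.2
a trialkylamine: pKₐ(R'₃NH⁺) ≈ 10.7
hydroxide: pKₐ(H₂O) ≈ 15.7
amide anion: pKₐ(NH₃) ≈ 38

trifluoroacetate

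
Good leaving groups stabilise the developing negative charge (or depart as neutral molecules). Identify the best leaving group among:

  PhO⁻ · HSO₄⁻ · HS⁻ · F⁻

HSO₄⁻: pKₐ(H₂SO₄) ≈ -3
F⁻: pKₐ(HF) ≈ 3.2
HS⁻: pKₐ(H₂S) ≈ 7
PhO⁻: pKₐ(C₆H₅OH (phenol)) ≈ 10

HSO₄⁻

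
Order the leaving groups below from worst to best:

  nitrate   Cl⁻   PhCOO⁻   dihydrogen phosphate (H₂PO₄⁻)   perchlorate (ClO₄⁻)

PhCOO⁻ < dihydrogen phosphate (H₂PO₄⁻) < nitrate < Cl⁻ < perchlorate (ClO₄⁻)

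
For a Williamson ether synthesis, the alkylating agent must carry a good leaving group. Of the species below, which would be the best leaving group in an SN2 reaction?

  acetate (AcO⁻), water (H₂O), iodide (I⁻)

iodide (I⁻)

Leaving-group ability tracks the stability of the departed species; conjugate-acid pKₐ is the usual yardstick (lower pKₐ → better LG).
iodide (I⁻): pKₐ(HI) ≈ -10
water (H₂O): pKₐ(H₃O⁺) ≈ -1.7
acetate (AcO⁻): pKₐ(CH₃COOH) ≈ 4.8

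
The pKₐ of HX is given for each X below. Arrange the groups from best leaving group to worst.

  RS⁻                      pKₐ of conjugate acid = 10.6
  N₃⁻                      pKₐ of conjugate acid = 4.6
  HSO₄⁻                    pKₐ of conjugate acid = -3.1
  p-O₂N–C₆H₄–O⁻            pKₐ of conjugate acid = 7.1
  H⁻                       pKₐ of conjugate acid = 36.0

HSO₄⁻ > N₃⁻ > p-O₂N–C₆H₄–O⁻ > RS⁻ > H⁻

Lower conjugate-acid pKₐ ⇒ weaker base ⇒ better leaving group.
Sorting by the given values: HSO₄⁻ (-3.1), N₃⁻ (4.6), p-O₂N–C₆H₄–O⁻ (7.1), RS⁻ (10.6), H⁻ (36.0).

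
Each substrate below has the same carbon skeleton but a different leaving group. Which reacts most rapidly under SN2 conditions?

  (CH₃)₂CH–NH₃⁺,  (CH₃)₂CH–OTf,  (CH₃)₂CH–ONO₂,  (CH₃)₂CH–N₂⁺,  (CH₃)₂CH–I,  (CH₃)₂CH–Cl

(CH₃)₂CH–N₂⁺

Identical carbon frameworks mean the comparison reduces to leaving-group quality.
Rank by basicity of the departing species: weakest base leaves most easily.
(CH₃)₂CH–N₂⁺ loses N₂: no meaningful conjugate acid; N₂ departs as an exceptionally stable neutral molecule
(CH₃)₂CH–OTf loses OTf⁻: pKₐ(CF₃SO₃H (triflic acid)) ≈ -14
(CH₃)₂CH–I loses I⁻: pKₐ(HI) ≈ -10
(CH₃)₂CH–Cl loses Cl⁻: pKₐ(HCl) ≈ -7
(CH₃)₂CH–ONO₂ loses NO₃⁻: pKₐ(HNO₃) ≈ -1.3
(CH₃)₂CH–NH₃⁺ loses NH₃: pKₐ(NH₄⁺) ≈ 9.2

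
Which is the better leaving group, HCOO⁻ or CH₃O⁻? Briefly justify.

HCOO⁻

HCOO⁻ is the better leaving group.
pKₐ(HCOOH) ≈ 3.8 versus pKₐ(CH₃OH) ≈ 15.5: HCOO⁻ is the much weaker base.
Resonance-stabilised carboxylate.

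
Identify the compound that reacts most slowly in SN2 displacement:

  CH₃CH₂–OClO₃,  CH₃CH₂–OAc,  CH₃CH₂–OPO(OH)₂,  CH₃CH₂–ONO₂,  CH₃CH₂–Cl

CH₃CH₂–OAc

Identical carbon frameworks mean the comparison reduces to leaving-group quality.
The more stable X⁻ (or X) is on its own — i.e. the weaker a base it is — the better a leaving group it makes.
CH₃CH₂–OClO₃ loses ClO₄⁻: pKₐ(HClO₄) ≈ -10
CH₃CH₂–Cl loses Cl⁻: pKₐ(HCl) ≈ -7
CH₃CH₂–ONO₂ loses NO₃⁻: pKₐ(HNO₃) ≈ -1.3
CH₃CH₂–OPO(OH)₂ loses H₂PO₄⁻: pKₐ(H₃PO₄) ≈ 2.1
CH₃CH₂–OAc loses AcO⁻: pKₐ(CH₃COOH) ≈ 4.8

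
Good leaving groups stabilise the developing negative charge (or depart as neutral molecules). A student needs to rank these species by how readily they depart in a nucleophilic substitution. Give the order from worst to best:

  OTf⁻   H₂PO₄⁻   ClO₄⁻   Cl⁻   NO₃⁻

H₂PO₄⁻ < NO₃⁻ < Cl⁻ < ClO₄⁻ < OTf⁻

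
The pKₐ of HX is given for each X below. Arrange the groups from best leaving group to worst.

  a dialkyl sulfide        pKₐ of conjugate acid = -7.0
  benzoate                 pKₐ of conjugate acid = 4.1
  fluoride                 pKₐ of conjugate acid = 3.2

a dialkyl sulfide > fluoride > benzoate

Lower conjugate-acid pKₐ ⇒ weaker base ⇒ better leaving group.
Sorting by the given values: a dialkyl sulfide (-7.0), fluoride (3.2), benzoate (4.1).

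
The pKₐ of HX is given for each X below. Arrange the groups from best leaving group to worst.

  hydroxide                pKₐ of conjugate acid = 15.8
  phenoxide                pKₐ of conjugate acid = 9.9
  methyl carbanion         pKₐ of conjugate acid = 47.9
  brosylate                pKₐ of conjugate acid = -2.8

brosylate > phenoxide > hydroxide > methyl carbanion

Lower conjugate-acid pKₐ ⇒ weaker base ⇒ better leaving group.
Sorting by the given values: brosylate (-2.8), phenoxide (9.9), hydroxide (15.8), methyl carbanion (47.9).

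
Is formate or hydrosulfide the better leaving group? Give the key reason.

formate

formate is the better leaving group.
pKₐ(HCOOH) ≈ 3.8 versus pKₐ(H₂S) ≈ 7: formate is the much weaker base.
Resonance-stabilised carboxylate.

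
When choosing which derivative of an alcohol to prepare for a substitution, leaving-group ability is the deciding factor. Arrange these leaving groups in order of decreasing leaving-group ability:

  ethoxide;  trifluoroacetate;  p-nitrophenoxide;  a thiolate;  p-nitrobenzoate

trifluoroacetate > p-nitrobenzoate > p-nitrophenoxide > a thiolate > ethoxide

Leaving-group ability tracks the stability of the departed species; conjugate-acid pKₐ is the usual yardstick (lower pKₐ → better LG).
trifluoroacetate: pKₐ(CF₃COOH) ≈ 0.2
p-nitrobenzoate: pKₐ(p-nitrobenzoic acid) ≈ 3.4
p-nitrophenoxide: pKₐ(p-nitrophenol) ≈ 7.2
a thiolate: pKₐ(RSH (a thiol)) ≈ 10.5
ethoxide: pKₐ(CH₃CH₂OH) ≈ 16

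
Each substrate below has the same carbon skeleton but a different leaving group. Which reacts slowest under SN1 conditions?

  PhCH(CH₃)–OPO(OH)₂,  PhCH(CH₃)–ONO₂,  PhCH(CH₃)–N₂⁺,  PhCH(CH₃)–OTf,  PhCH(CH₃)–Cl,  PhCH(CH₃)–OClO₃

Identical carbon frameworks mean the comparison reduces to leaving-group quality.
A good leaving group is a weak base: the lower the pKₐ of its conjugate acid, the more readily it departs.
PhCH(CH₃)–N₂⁺ loses N₂: no meaningful conjugate acid; N₂ departs as an exceptionally stable neutral molecule
PhCH(CH₃)–OTf loses OTf⁻: pKₐ(CF₃SO₃H (triflic acid)) ≈ -14
PhCH(CH₃)–OClO₃ loses ClO₄⁻: pKₐ(HClO₄) ≈ -10
PhCH(CH₃)–Cl loses Cl⁻: pKₐ(HCl) ≈ -7
PhCH(CH₃)–ONO₂ loses NO₃⁻: pKₐ(HNO₃) ≈ -1.3
PhCH(CH₃)–OPO(OH)₂ loses H₂PO₄⁻: pKₐ(H₃PO₄) ≈ 2.1

PhCH(CH₃)–OPO(OH)₂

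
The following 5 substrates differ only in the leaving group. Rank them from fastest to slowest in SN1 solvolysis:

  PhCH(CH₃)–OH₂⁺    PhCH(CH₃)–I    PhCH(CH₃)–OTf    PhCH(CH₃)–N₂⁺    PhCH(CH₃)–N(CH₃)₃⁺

PhCH(CH₃)–N₂⁺ > PhCH(CH₃)–OTf > PhCH(CH₃)–I > PhCH(CH₃)–OH₂⁺ > PhCH(CH₃)–N(CH₃)₃⁺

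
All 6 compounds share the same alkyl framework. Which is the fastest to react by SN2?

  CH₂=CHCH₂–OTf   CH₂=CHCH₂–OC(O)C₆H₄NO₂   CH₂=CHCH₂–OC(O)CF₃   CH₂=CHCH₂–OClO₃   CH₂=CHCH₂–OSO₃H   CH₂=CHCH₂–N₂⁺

CH₂=CHCH₂–N₂⁺

With the same alkyl group throughout, only the leaving group differentiates the rates.
A good leaving group is a weak base: the lower the pKₐ of its conjugate acid, the more readily it departs.
CH₂=CHCH₂–N₂⁺ loses N₂: no meaningful conjugate acid; N₂ departs as an exceptionally stable neutral molecule
CH₂=CHCH₂–OTf loses OTf⁻: pKₐ(CF₃SO₃H (triflic acid)) ≈ -14
CH₂=CHCH₂–OClO₃ loses ClO₄⁻: pKₐ(HClO₄) ≈ -10
CH₂=CHCH₂–OSO₃H loses HSO₄⁻: pKₐ(H₂SO₄) ≈ -3
CH₂=CHCH₂–OC(O)CF₃ loses CF₃COO⁻: pKₐ(CF₃COOH) ≈ 0.2
CH₂=CHCH₂–OC(O)C₆H₄NO₂ loses p-O₂N–C₆H₄–COO⁻: pKₐ(p-nitrobenzoic acid) ≈ 3.4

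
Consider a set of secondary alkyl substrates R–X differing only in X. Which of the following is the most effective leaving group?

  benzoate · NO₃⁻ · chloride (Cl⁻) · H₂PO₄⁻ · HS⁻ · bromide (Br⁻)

bromide (Br⁻)

Rank by basicity of the departing species: weakest base leaves most easily.
bromide (Br⁻): pKₐ(HBr) ≈ -9
chloride (Cl⁻): pKₐ(HCl) ≈ -7
NO₃⁻: pKₐ(HNO₃) ≈ -1.3
H₂PO₄⁻: pKₐ(H₃PO₄) ≈ 2.1
benzoate: pKₐ(C₆H₅COOH) ≈ 4.2
HS⁻: pKₐ(H₂S) ≈ 7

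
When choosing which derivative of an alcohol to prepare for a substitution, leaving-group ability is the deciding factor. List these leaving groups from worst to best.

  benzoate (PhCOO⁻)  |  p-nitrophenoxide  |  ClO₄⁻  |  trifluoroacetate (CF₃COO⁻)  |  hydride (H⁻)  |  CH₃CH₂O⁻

hydride (H⁻) < CH₃CH₂O⁻ < p-nitrophenoxide < benzoate (PhCOO⁻) < trifluoroacetate (CF₃COO⁻) < ClO₄⁻

The more stable X⁻ (or X) is on its own — i.e. the weaker a base it is — the better a leaving group it makes.
ClO₄⁻: pKₐ(HClO₄) ≈ -10
trifluoroacetate (CF₃COO⁻): pKₐ(CF₃COOH) ≈ 0.2
benzoate (PhCOO⁻): pKₐ(C₆H₅COOH) ≈ 4.2
p-nitrophenoxide: pKₐ(p-nitrophenol) ≈ 7.2
CH₃CH₂O⁻: pKₐ(CH₃CH₂OH) ≈ 16
hydride (H⁻): pKₐ(H₂) ≈ 36
Listed from poorest to best leaving group as asked.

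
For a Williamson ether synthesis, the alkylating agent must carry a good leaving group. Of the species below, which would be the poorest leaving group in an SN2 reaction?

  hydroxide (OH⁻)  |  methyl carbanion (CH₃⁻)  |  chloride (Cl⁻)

chloride (Cl⁻): pKₐ(HCl) ≈ -7
hydroxide (OH⁻): pKₐ(H₂O) ≈ 15.7
methyl carbanion (CH₃⁻): pKₐ(CH₄) ≈ 48

methyl carbanion (CH₃⁻)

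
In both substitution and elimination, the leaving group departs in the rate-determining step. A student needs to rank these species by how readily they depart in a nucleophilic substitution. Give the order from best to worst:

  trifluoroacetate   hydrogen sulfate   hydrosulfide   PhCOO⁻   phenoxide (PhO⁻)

hydrogen sulfate > trifluoroacetate > PhCOO⁻ > hydrosulfide > phenoxide (PhO⁻)

Leaving-group ability tracks the stability of the departed species; conjugate-acid pKₐ is the usual yardstick (lower pKₐ → better LG).
hydrogen sulfate: pKₐ(H₂SO₄) ≈ -3 — conjugate base of a strong mineral acid
trifluoroacetate: pKₐ(CF₃COOH) ≈ 0.2 — strongly electron-withdrawing CF₃ stabilises the carboxylate
PhCOO⁻: pKₐ(C₆H₅COOH) ≈ 4.2 — aryl carboxylate
hydrosulfide: pKₐ(H₂S) ≈ 7 — larger and more polarisable than the oxygen analogue
phenoxide (PhO⁻): pKₐ(C₆H₅OH (phenol)) ≈ 10 — resonance into the ring helps, but still a poor LG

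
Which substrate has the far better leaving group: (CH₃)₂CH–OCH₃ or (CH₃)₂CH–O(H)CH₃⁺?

(CH₃)₂CH–O(H)CH₃⁺

From (CH₃)₂CH–OCH₃ the departing group would be CH₃O⁻ (pKₐ(CH₃OH) ≈ 15.5). Strong base; alkoxides do not leave unassisted.
From (CH₃)₂CH–O(H)CH₃⁺ the leaving group is R'OH (pKₐ(R'OH₂⁺) ≈ -2.4). Neutral; leaves from a protonated ether (an oxonium ion, R–O(H)R'⁺).
(In practice (CH₃)₂CH–O(H)CH₃⁺ is made from (CH₃)₂CH–OCH₃ by protonation with concentrated HI, allowing neutral methanol, rather than methoxide, to depart.)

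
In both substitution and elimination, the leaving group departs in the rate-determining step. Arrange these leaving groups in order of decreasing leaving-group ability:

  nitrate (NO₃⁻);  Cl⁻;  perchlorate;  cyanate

perchlorate > Cl⁻ > nitrate (NO₃⁻) > cyanate

perchlorate: pKₐ(HClO₄) ≈ -10
Cl⁻: pKₐ(HCl) ≈ -7
nitrate (NO₃⁻): pKₐ(HNO₃) ≈ -1.3 — resonance-delocalised over three oxygens
cyanate: pKₐ(HOCN) ≈ 3.5 — resonance between N and O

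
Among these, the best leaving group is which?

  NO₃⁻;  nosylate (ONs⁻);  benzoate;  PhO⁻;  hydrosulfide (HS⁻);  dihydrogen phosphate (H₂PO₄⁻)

nosylate (ONs⁻): pKₐ(p-O₂NC₆H₄SO₃H) ≈ -3.5
NO₃⁻: pKₐ(HNO₃) ≈ -1.3
dihydrogen phosphate (H₂PO₄⁻): pKₐ(H₃PO₄) ≈ 2.1
benzoate: pKₐ(C₆H₅COOH) ≈ 4.2
hydrosulfide (HS⁻): pKₐ(H₂S) ≈ 7
PhO⁻: pKₐ(C₆H₅OH (phenol)) ≈ 10

nosylate (ONs⁻)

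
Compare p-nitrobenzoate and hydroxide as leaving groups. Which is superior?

p-nitrobenzoate is the better leaving group.
pKₐ(p-nitrobenzoic acid) ≈ 3.4 versus pKₐ(H₂O) ≈ 15.7: p-nitrobenzoate is the much weaker base.
Electron-withdrawing nitro group stabilises the carboxylate.

p-nitrobenzoate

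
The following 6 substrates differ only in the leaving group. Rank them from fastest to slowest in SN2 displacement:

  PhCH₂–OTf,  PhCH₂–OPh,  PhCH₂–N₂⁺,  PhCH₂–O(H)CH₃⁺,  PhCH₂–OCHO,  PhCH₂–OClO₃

The skeletons are identical, so relative rate is governed entirely by leaving-group ability.
Leaving-group ability tracks the stability of the departed species; conjugate-acid pKₐ is the usual yardstick (lower pKₐ → better LG).
PhCH₂–N₂⁺ loses N₂: no meaningful conjugate acid; N₂ departs as an exceptionally stable neutral molecule
PhCH₂–OTf loses OTf⁻: pKₐ(CF₃SO₃H (triflic acid)) ≈ -14
PhCH₂–OClO₃ loses ClO₄⁻: pKₐ(HClO₄) ≈ -10
PhCH₂–O(H)CH₃⁺ loses R'OH: pKₐ(R'OH₂⁺) ≈ -2.4
PhCH₂–OCHO loses HCOO⁻: pKₐ(HCOOH) ≈ 3.8
PhCH₂–OPh loses PhO⁻: pKₐ(C₆H₅OH (phenol)) ≈ 10

PhCH₂–N₂⁺ > PhCH₂–OTf > PhCH₂–OClO₃ > PhCH₂–O(H)CH₃⁺ > PhCH₂–OCHO > PhCH₂–OPh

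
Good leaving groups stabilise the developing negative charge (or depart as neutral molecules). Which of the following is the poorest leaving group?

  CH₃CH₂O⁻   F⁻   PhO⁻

CH₃CH₂O⁻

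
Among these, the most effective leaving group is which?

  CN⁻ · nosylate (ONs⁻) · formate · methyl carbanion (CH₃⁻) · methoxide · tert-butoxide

nosylate (ONs⁻): pKₐ(p-O₂NC₆H₄SO₃H) ≈ -3.5
formate: pKₐ(HCOOH) ≈ 3.8
CN⁻: pKₐ(HCN) ≈ 9.2
methoxide: pKₐ(CH₃OH) ≈ 15.5
tert-butoxide: pKₐ(t-BuOH) ≈ 18
methyl carbanion (CH₃⁻): pKₐ(CH₄) ≈ 48

nosylate (ONs⁻)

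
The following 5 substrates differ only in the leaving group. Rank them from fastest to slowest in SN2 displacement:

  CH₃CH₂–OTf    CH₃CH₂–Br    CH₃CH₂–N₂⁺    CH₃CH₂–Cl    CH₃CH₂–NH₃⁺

CH₃CH₂–N₂⁺ > CH₃CH₂–OTf > CH₃CH₂–Br > CH₃CH₂–Cl > CH₃CH₂–NH₃⁺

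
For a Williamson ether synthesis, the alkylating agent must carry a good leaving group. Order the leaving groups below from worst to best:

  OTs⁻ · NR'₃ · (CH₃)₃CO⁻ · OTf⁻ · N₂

(CH₃)₃CO⁻ < NR'₃ < OTs⁻ < OTf⁻ < N₂

N₂: no meaningful conjugate acid; N₂ departs as an exceptionally stable neutral molecule
OTf⁻: pKₐ(CF₃SO₃H (triflic acid)) ≈ -14
OTs⁻: pKₐ(p-CH₃C₆H₄SO₃H (TsOH)) ≈ -2.8 — resonance-delocalised arenesulfonate
NR'₃: pKₐ(R'₃NH⁺) ≈ 10.7
(CH₃)₃CO⁻: pKₐ(t-BuOH) ≈ 18 — bulky, strongly basic alkoxide
Listed from poorest to best leaving group as asked.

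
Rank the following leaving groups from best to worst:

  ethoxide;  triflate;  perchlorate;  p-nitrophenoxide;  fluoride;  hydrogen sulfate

triflate > perchlorate > hydrogen sulfate > fluoride > p-nitrophenoxide > ethoxide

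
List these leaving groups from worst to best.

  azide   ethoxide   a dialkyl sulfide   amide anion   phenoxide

Leaving-group ability tracks the stability of the departed species; conjugate-acid pKₐ is the usual yardstick (lower pKₐ → better LG).
a dialkyl sulfide: pKₐ(R'₂SH⁺) ≈ -7
azide: pKₐ(HN₃) ≈ 4.7
phenoxide: pKₐ(C₆H₅OH (phenol)) ≈ 10
ethoxide: pKₐ(CH₃CH₂OH) ≈ 16
amide anion: pKₐ(NH₃) ≈ 38
The question asks for worst first, so the sequence is read in increasing leaving-group ability.

amide anion < ethoxide < phenoxide < azide < a dialkyl sulfide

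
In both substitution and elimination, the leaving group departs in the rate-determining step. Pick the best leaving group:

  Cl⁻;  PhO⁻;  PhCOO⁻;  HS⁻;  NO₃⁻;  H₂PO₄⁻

Cl⁻

A good leaving group is a weak base: the lower the pKₐ of its conjugate acid, the more readily it departs.
Cl⁻: pKₐ(HCl) ≈ -7
NO₃⁻: pKₐ(HNO₃) ≈ -1.3
H₂PO₄⁻: pKₐ(H₃PO₄) ≈ 2.1
PhCOO⁻: pKₐ(C₆H₅COOH) ≈ 4.2
HS⁻: pKₐ(H₂S) ≈ 7
PhO⁻: pKₐ(C₆H₅OH (phenol)) ≈ 10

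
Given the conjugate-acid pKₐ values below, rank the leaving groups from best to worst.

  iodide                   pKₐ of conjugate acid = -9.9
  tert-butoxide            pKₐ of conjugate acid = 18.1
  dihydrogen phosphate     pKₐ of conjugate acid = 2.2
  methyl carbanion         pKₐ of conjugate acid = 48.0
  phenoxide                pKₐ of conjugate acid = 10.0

Lower conjugate-acid pKₐ ⇒ weaker base ⇒ better leaving group.
Sorting by the given values: iodide (-9.9), dihydrogen phosphate (2.2), phenoxide (10.0), tert-butoxide (18.1), methyl carbanion (48.0).

iodide > dihydrogen phosphate > phenoxide > tert-butoxide > methyl carbanion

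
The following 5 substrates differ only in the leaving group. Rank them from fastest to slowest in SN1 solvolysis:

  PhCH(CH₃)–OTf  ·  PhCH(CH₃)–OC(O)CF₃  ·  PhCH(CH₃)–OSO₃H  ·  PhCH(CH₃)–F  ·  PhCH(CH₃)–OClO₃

PhCH(CH₃)–OTf > PhCH(CH₃)–OClO₃ > PhCH(CH₃)–OSO₃H > PhCH(CH₃)–OC(O)CF₃ > PhCH(CH₃)–F

With the same alkyl group throughout, only the leaving group differentiates the rates.
Rank by basicity of the departing species: weakest base leaves most easily.
PhCH(CH₃)–OTf loses OTf⁻: pKₐ(CF₃SO₃H (triflic acid)) ≈ -14
PhCH(CH₃)–OClO₃ loses ClO₄⁻: pKₐ(HClO₄) ≈ -10
PhCH(CH₃)–OSO₃H loses HSO₄⁻: pKₐ(H₂SO₄) ≈ -3
PhCH(CH₃)–OC(O)CF₃ loses CF₃COO⁻: pKₐ(CF₃COOH) ≈ 0.2
PhCH(CH₃)–F loses F⁻: pKₐ(HF) ≈ 3.2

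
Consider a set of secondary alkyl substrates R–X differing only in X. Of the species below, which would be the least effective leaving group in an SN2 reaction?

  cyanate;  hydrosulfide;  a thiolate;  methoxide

methoxide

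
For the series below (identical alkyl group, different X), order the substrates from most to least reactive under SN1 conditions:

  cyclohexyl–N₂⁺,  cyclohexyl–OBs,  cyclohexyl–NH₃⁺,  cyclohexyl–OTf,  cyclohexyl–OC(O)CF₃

Same R in every case — rank the leaving groups.
Leaving-group ability tracks the stability of the departed species; conjugate-acid pKₐ is the usual yardstick (lower pKₐ → better LG).
cyclohexyl–N₂⁺ loses N₂: no meaningful conjugate acid; N₂ departs as an exceptionally stable neutral molecule
cyclohexyl–OTf loses OTf⁻: pKₐ(CF₃SO₃H (triflic acid)) ≈ -14
cyclohexyl–OBs loses OBs⁻: pKₐ(p-BrC₆H₄SO₃H) ≈ -2.8
cyclohexyl–OC(O)CF₃ loses CF₃COO⁻: pKₐ(CF₃COOH) ≈ 0.2
cyclohexyl–NH₃⁺ loses NH₃: pKₐ(NH₄⁺) ≈ 9.2

cyclohexyl–N₂⁺ > cyclohexyl–OTf > cyclohexyl–OBs > cyclohexyl–OC(O)CF₃ > cyclohexyl–NH₃⁺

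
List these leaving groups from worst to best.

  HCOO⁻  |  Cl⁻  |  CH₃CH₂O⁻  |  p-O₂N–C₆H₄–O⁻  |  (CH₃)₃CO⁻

Leaving-group ability tracks the stability of the departed species; conjugate-acid pKₐ is the usual yardstick (lower pKₐ → better LG).
Cl⁻: pKₐ(HCl) ≈ -7 — moderately weak base
HCOO⁻: pKₐ(HCOOH) ≈ 3.8
p-O₂N–C₆H₄–O⁻: pKₐ(p-nitrophenol) ≈ 7.2
CH₃CH₂O⁻: pKₐ(CH₃CH₂OH) ≈ 16
(CH₃)₃CO⁻: pKₐ(t-BuOH) ≈ 18 — bulky, strongly basic alkoxide
Reversing gives the worst-to-best order requested.

(CH₃)₃CO⁻ < CH₃CH₂O⁻ < p-O₂N–C₆H₄–O⁻ < HCOO⁻ < Cl⁻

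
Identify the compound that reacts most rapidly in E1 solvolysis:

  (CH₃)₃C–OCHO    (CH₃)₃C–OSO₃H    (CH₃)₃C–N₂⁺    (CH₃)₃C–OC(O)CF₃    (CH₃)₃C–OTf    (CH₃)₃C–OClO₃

(CH₃)₃C–N₂⁺

Identical carbon frameworks mean the comparison reduces to leaving-group quality.
Rank by basicity of the departing species: weakest base leaves most easily.
(CH₃)₃C–N₂⁺ loses N₂: no meaningful conjugate acid; N₂ departs as an exceptionally stable neutral molecule
(CH₃)₃C–OTf loses OTf⁻: pKₐ(CF₃SO₃H (triflic acid)) ≈ -14
(CH₃)₃C–OClO₃ loses ClO₄⁻: pKₐ(HClO₄) ≈ -10
(CH₃)₃C–OSO₃H loses HSO₄⁻: pKₐ(H₂SO₄) ≈ -3
(CH₃)₃C–OC(O)CF₃ loses CF₃COO⁻: pKₐ(CF₃COOH) ≈ 0.2
(CH₃)₃C–OCHO loses HCOO⁻: pKₐ(HCOOH) ≈ 3.8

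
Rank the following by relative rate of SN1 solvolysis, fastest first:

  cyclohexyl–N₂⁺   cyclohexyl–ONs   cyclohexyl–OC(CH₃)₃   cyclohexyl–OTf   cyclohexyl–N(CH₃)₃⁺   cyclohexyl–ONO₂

cyclohexyl–N₂⁺ > cyclohexyl–OTf > cyclohexyl–ONs > cyclohexyl–ONO₂ > cyclohexyl–N(CH₃)₃⁺ > cyclohexyl–OC(CH₃)₃

With the same alkyl group throughout, only the leaving group differentiates the rates.
The more stable X⁻ (or X) is on its own — i.e. the weaker a base it is — the better a leaving group it makes.
cyclohexyl–N₂⁺ loses N₂: no meaningful conjugate acid; N₂ departs as an exceptionally stable neutral molecule
cyclohexyl–OTf loses OTf⁻: pKₐ(CF₃SO₃H (triflic acid)) ≈ -14
cyclohexyl–ONs loses ONs⁻: pKₐ(p-O₂NC₆H₄SO₃H) ≈ -3.5
cyclohexyl–ONO₂ loses NO₃⁻: pKₐ(HNO₃) ≈ -1.3
cyclohexyl–N(CH₃)₃⁺ loses NR'₃: pKₐ(R'₃NH⁺) ≈ 10.7
cyclohexyl–OC(CH₃)₃ loses (CH₃)₃CO⁻: pKₐ(t-BuOH) ≈ 18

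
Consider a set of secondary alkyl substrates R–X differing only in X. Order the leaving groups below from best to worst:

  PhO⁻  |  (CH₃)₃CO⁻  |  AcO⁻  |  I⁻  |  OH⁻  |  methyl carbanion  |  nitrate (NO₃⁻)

I⁻ > nitrate (NO₃⁻) > AcO⁻ > PhO⁻ > OH⁻ > (CH₃)₃CO⁻ > methyl carbanion

Leaving-group ability tracks the stability of the departed species; conjugate-acid pKₐ is the usual yardstick (lower pKₐ → better LG).
I⁻: pKₐ(HI) ≈ -10
nitrate (NO₃⁻): pKₐ(HNO₃) ≈ -1.3
AcO⁻: pKₐ(CH₃COOH) ≈ 4.8
PhO⁻: pKₐ(C₆H₅OH (phenol)) ≈ 10
OH⁻: pKₐ(H₂O) ≈ 15.7
(CH₃)₃CO⁻: pKₐ(t-BuOH) ≈ 18
methyl carbanion: pKₐ(CH₄) ≈ 48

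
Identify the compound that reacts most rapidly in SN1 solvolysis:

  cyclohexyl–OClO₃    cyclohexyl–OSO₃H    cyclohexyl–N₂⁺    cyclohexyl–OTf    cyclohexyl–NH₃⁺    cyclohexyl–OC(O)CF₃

Identical carbon frameworks mean the comparison reduces to leaving-group quality.
A good leaving group is a weak base: the lower the pKₐ of its conjugate acid, the more readily it departs.
cyclohexyl–N₂⁺ loses N₂: no meaningful conjugate acid; N₂ departs as an exceptionally stable neutral molecule
cyclohexyl–OTf loses OTf⁻: pKₐ(CF₃SO₃H (triflic acid)) ≈ -14
cyclohexyl–OClO₃ loses ClO₄⁻: pKₐ(HClO₄) ≈ -10
cyclohexyl–OSO₃H loses HSO₄⁻: pKₐ(H₂SO₄) ≈ -3
cyclohexyl–OC(O)CF₃ loses CF₃COO⁻: pKₐ(CF₃COOH) ≈ 0.2
cyclohexyl–NH₃⁺ loses NH₃: pKₐ(NH₄⁺) ≈ 9.2

cyclohexyl–N₂⁺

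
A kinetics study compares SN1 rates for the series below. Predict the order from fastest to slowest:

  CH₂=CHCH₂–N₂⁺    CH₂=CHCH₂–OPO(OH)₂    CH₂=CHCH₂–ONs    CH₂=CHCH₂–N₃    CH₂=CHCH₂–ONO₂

CH₂=CHCH₂–N₂⁺ > CH₂=CHCH₂–ONs > CH₂=CHCH₂–ONO₂ > CH₂=CHCH₂–OPO(OH)₂ > CH₂=CHCH₂–N₃

Same R in every case — rank the leaving groups.
Leaving-group ability tracks the stability of the departed species; conjugate-acid pKₐ is the usual yardstick (lower pKₐ → better LG).
CH₂=CHCH₂–N₂⁺ loses N₂: no meaningful conjugate acid; N₂ departs as an exceptionally stable neutral molecule
CH₂=CHCH₂–ONs loses ONs⁻: pKₐ(p-O₂NC₆H₄SO₃H) ≈ -3.5
CH₂=CHCH₂–ONO₂ loses NO₃⁻: pKₐ(HNO₃) ≈ -1.3
CH₂=CHCH₂–OPO(OH)₂ loses H₂PO₄⁻: pKₐ(H₃PO₄) ≈ 2.1
CH₂=CHCH₂–N₃ loses N₃⁻: pKₐ(HN₃) ≈ 4.7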